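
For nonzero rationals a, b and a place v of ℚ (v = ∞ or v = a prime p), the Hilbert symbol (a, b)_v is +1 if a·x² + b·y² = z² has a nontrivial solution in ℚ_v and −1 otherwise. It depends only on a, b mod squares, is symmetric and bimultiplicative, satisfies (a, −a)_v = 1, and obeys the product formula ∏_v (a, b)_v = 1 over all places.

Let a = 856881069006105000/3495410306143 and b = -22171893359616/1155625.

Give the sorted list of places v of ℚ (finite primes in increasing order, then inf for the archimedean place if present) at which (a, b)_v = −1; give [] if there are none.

[2, 3, 7, 11]

Mod squares: a ≡ 6006, b ≡ -1. Check v ∈ {∞, 2, 3, 5, 7, 11, 13, 17, 29, 43, 59}.
v=13: a=13^1·(≡6), b=13^2·(≡3) mod 13; (6|13)=-1, (3|13)=+1; (−1)^{1·2·6}·(-1)^2·(+1)^1 = +1.
v=∞: 6006 > 0 and -1 < 0  ⇒  (a,b)_∞ = +1.
v=3: a=3^15·(≡1), b=3^2·(≡2) mod 3; (1|3)=+1, (2|3)=-1; (−1)^{15·2·1}·(+1)^2·(-1)^15 = -1.
v=11: a=11^1·(≡8), b=11^2·(≡6) mod 11; (8|11)=-1, (6|11)=-1; (−1)^{1·2·5}·(-1)^2·(-1)^1 = -1.
v=5: a=5^4·(≡1), b=5^-4·(≡1) mod 5; (1|5)=+1, (1|5)=+1; (−1)^{4·-4·2}·(+1)^-4·(+1)^4 = +1.
v=43: a=43^0·(≡3), b=43^-2·(≡34) mod 43; (3|43)=-1, (34|43)=-1; (−1)^{0·-2·21}·(-1)^-2·(-1)^0 = +1.
v=59: a=59^-4·(≡44), b=59^0·(≡10) mod 59; (44|59)=-1, (10|59)=-1; (−1)^{-4·0·29}·(-1)^0·(-1)^-4 = +1.
v=29: a=29^-2·(≡3), b=29^0·(≡5) mod 29; (3|29)=-1, (5|29)=+1; (−1)^{-2·0·14}·(-1)^0·(+1)^-2 = +1.
v=2: v_2(a)=3, v_2(b)=10; units ≡ 3, 7 (mod 8); ε·ε+αω+βω = 1·1+3·0+10·1 ≡ 1  ⇒  (a,b)_2 = -1.
v=17: a=17^4·(≡5), b=17^0·(≡15) mod 17; (5|17)=-1, (15|17)=+1; (−1)^{4·0·8}·(-1)^0·(+1)^4 = +1.
v=7: a=7^-3·(≡1), b=7^6·(≡3) mod 7; (1|7)=+1, (3|7)=-1; (−1)^{-3·6·3}·(+1)^6·(-1)^-3 = -1.
|Ram(6006, -1)| = 4, even; anisotropic at {2, 3, 7, 11}.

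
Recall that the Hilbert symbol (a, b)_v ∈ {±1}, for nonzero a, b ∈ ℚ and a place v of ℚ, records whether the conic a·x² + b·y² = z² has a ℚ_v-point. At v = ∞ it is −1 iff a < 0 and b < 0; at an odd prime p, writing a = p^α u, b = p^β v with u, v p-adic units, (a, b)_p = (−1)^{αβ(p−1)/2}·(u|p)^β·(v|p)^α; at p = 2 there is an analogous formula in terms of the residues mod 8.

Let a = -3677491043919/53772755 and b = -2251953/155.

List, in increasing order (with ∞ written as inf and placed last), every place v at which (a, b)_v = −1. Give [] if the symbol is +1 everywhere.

[5, 7, 31, inf]

(a, b) ≡ (-513205, -73315) mod (ℚ^×)²; places V = {2, 3, 5, 7, 11, 19, 23, 31, 43, ∞}.
(a,b)_2: α=0, β=0; u≡3, v≡5 (mod 8); ε(u)ε(v)=1·0, αω(v)=0·1, βω(u)=0·1; sum ≡ 0  ⇒  +1.
(a,b)_31: α=-3, u≡30; β=-1, v≡27 (mod 31); (30|31)=-1, (27|31)=-1; sign (−1)^1·-1^-1·-1^-3 = -1.
(a,b)_5: α=-1, u≡1; β=-1, v≡2 (mod 5); (1|5)=+1, (2|5)=-1; sign (−1)^0·+1^-1·-1^-1 = -1.
(a,b)_19: α=-2, u≡1; β=0, v≡1 (mod 19); (1|19)=+1, (1|19)=+1; sign (−1)^0·+1^0·+1^-2 = +1.
(a,b)_23: α=4, u≡11; β=2, v≡8 (mod 23); (11|23)=-1, (8|23)=+1; sign (−1)^0·-1^2·+1^4 = +1.
(a,b)_43: α=1, u≡26; β=1, v≡15 (mod 43); (26|43)=-1, (15|43)=+1; sign (−1)^1·-1^1·+1^1 = +1.
(a,b)_3: α=4, u≡2; β=2, v≡2 (mod 3); (2|3)=-1, (2|3)=-1; sign (−1)^0·-1^2·-1^4 = +1.
(a,b)_11: α=1, u≡10; β=1, v≡9 (mod 11); (10|11)=-1, (9|11)=+1; sign (−1)^1·-1^1·+1^1 = +1.
(a,b)_7: α=3, u≡3; β=0, v≡3 (mod 7); (3|7)=-1, (3|7)=-1; sign (−1)^0·-1^0·-1^3 = -1.
(a,b)_∞: sgn(-513205)=−, sgn(-73315)=−, so -1.
Ram(-513205, -73315) = {5, 7, 31, ∞}; no ℚ_5-point on the conic.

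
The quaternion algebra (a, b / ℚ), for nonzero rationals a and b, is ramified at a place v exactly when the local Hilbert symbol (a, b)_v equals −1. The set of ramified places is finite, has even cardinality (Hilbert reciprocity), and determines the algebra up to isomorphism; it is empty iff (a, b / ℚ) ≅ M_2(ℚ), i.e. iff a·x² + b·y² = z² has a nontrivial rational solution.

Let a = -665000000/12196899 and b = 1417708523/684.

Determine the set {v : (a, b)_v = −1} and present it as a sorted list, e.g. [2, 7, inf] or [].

[5, 11, 17, 23]

(a, b) ≡ (-7315, 572033) mod (ℚ^×)²; places V = {2, 3, 5, 7, 11, 13, 17, 19, 23, 31, ∞}.
(a,b)_7: α=1, u≡3; β=3, v≡4 (mod 7); (3|7)=-1, (4|7)=+1; sign (−1)^1·-1^3·+1^1 = +1.
(a,b)_11: α=-1, u≡8; β=1, v≡2 (mod 11); (8|11)=-1, (2|11)=-1; sign (−1)^1·-1^1·-1^-1 = -1.
(a,b)_13: α=-2, u≡3; β=0, v≡11 (mod 13); (3|13)=+1, (11|13)=-1; sign (−1)^0·+1^0·-1^-2 = +1.
(a,b)_17: α=0, u≡3; β=1, v≡12 (mod 17); (3|17)=-1, (12|17)=-1; sign (−1)^0·-1^1·-1^0 = -1.
(a,b)_19: α=1, u≡14; β=-1, v≡9 (mod 19); (14|19)=-1, (9|19)=+1; sign (−1)^1·-1^-1·+1^1 = +1.
(a,b)_31: α=0, u≡20; β=2, v≡23 (mod 31); (20|31)=+1, (23|31)=-1; sign (−1)^0·+1^2·-1^0 = +1.
(a,b)_∞: sgn(-7315)=−, sgn(572033)=+, so +1.
(a,b)_23: α=0, u≡11; β=1, v≡18 (mod 23); (11|23)=-1, (18|23)=+1; sign (−1)^0·-1^1·+1^0 = -1.
(a,b)_3: α=-8, u≡2; β=-2, v≡2 (mod 3); (2|3)=-1, (2|3)=-1; sign (−1)^0·-1^-2·-1^-8 = +1.
(a,b)_5: α=7, u≡2; β=0, v≡2 (mod 5); (2|5)=-1, (2|5)=-1; sign (−1)^0·-1^0·-1^7 = -1.
(a,b)_2: α=6, β=-2; u≡5, v≡1 (mod 8); ε(u)ε(v)=0·0, αω(v)=6·0, βω(u)=-2·1; sum ≡ 0  ⇒  +1.
Ram(-7315, 572033) = {5, 11, 17, 23}; no ℚ_5-point on the conic.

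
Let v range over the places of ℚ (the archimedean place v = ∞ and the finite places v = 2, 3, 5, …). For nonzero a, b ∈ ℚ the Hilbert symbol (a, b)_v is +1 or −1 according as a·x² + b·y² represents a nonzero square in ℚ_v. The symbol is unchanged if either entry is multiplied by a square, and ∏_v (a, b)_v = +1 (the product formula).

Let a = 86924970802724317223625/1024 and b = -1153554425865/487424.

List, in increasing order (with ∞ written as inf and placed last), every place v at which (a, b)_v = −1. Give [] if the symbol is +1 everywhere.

(a, b) ≡ (345, -260015) mod (ℚ^×)²; places V = {2, 3, 5, 7, 17, 19, 23, 37, ∞}.
(a,b)_5: α=3, u≡1; β=1, v≡3 (mod 5); (1|5)=+1, (3|5)=-1; sign (−1)^0·+1^1·-1^3 = -1.
(a,b)_23: α=3, u≡15; β=3, v≡20 (mod 23); (15|23)=-1, (20|23)=-1; sign (−1)^1·-1^3·-1^3 = -1.
(a,b)_3: α=7, u≡1; β=6, v≡1 (mod 3); (1|3)=+1, (1|3)=+1; sign (−1)^0·+1^6·+1^7 = +1.
(a,b)_37: α=0, u≡27; β=2, v≡25 (mod 37); (27|37)=+1, (25|37)=+1; sign (−1)^0·+1^2·+1^0 = +1.
(a,b)_19: α=4, u≡2; β=1, v≡18 (mod 19); (2|19)=-1, (18|19)=-1; sign (−1)^0·-1^1·-1^4 = -1.
(a,b)_7: α=4, u≡2; β=-1, v≡4 (mod 7); (2|7)=+1, (4|7)=+1; sign (−1)^0·+1^-1·+1^4 = +1.
(a,b)_∞: sgn(345)=+, sgn(-260015)=−, so +1.
(a,b)_17: α=4, u≡7; β=-1, v≡12 (mod 17); (7|17)=-1, (12|17)=-1; sign (−1)^0·-1^-1·-1^4 = -1.
(a,b)_2: α=-10, β=-12; u≡1, v≡1 (mod 8); ε(u)ε(v)=0·0, αω(v)=-10·0, βω(u)=-12·0; sum ≡ 0  ⇒  +1.
Ram(345, -260015) = {5, 17, 19, 23}; no ℚ_5-point on the conic.

[5, 17, 19, 23]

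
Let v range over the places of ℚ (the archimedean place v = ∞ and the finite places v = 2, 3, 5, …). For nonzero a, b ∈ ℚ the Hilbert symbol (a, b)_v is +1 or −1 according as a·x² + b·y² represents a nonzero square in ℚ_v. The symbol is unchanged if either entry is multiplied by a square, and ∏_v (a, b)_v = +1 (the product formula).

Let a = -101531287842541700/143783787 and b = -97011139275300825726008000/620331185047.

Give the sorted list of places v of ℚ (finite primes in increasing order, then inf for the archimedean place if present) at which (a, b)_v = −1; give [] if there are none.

(a, b) ≡ (-51, -85085) mod (ℚ^×)²; places V = {2, 3, 5, 7, 11, 13, 17, 23, 43, ∞}.
(a,b)_17: α=7, u≡14; β=11, v≡10 (mod 17); (14|17)=-1, (10|17)=-1; sign (−1)^0·-1^11·-1^7 = +1.
(a,b)_43: α=-2, u≡10; β=-4, v≡18 (mod 43); (10|43)=+1, (18|43)=-1; sign (−1)^0·+1^-4·-1^-2 = +1.
(a,b)_13: α=2, u≡12; β=3, v≡7 (mod 13); (12|13)=+1, (7|13)=-1; sign (−1)^0·+1^3·-1^2 = +1.
(a,b)_3: α=-1, u≡1; β=0, v≡1 (mod 3); (1|3)=+1, (1|3)=+1; sign (−1)^0·+1^0·+1^-1 = +1.
(a,b)_11: α=4, u≡3; β=5, v≡5 (mod 11); (3|11)=+1, (5|11)=+1; sign (−1)^0·+1^5·+1^4 = +1.
(a,b)_23: α=-2, u≡1; β=-2, v≡10 (mod 23); (1|23)=+1, (10|23)=-1; sign (−1)^0·+1^-2·-1^-2 = +1.
(a,b)_5: α=2, u≡1; β=3, v≡3 (mod 5); (1|5)=+1, (3|5)=-1; sign (−1)^0·+1^3·-1^2 = +1.
(a,b)_7: α=-2, u≡5; β=-3, v≡1 (mod 7); (5|7)=-1, (1|7)=+1; sign (−1)^0·-1^-3·+1^-2 = -1.
(a,b)_∞: sgn(-51)=−, sgn(-85085)=−, so -1.
(a,b)_2: α=2, β=6; u≡5, v≡3 (mod 8); ε(u)ε(v)=0·1, αω(v)=2·1, βω(u)=6·1; sum ≡ 0  ⇒  +1.
|Ram(-51, -85085)| = 2, even; anisotropic at {7, ∞}.

[7, inf]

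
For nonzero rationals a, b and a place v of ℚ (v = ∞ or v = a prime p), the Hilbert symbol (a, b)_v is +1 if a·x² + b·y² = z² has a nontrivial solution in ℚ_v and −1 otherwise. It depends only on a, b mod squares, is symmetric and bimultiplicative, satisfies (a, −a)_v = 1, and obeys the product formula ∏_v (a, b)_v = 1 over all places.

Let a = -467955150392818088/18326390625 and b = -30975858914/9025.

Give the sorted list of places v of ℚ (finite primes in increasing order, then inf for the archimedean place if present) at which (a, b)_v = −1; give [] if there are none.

Mod squares: a ≡ -2378, b ≡ -30914. Check v ∈ {∞, 2, 3, 5, 7, 11, 13, 19, 29, 41}.
v=7: a=7^6·(≡1), b=7^2·(≡5) mod 7; (1|7)=+1, (5|7)=-1; (−1)^{6·2·3}·(+1)^2·(-1)^6 = +1.
v=3: a=3^-2·(≡1), b=3^0·(≡1) mod 3; (1|3)=+1, (1|3)=+1; (−1)^{-2·0·1}·(+1)^0·(+1)^-2 = +1.
v=2: v_2(a)=3, v_2(b)=1; units ≡ 3, 7 (mod 8); ε·ε+αω+βω = 1·1+3·0+1·1 ≡ 0  ⇒  (a,b)_2 = +1.
v=13: a=13^4·(≡4), b=13^3·(≡9) mod 13; (4|13)=+1, (9|13)=+1; (−1)^{4·3·6}·(+1)^3·(+1)^4 = +1.
v=11: a=11^4·(≡4), b=11^2·(≡6) mod 11; (4|11)=+1, (6|11)=-1; (−1)^{4·2·5}·(+1)^2·(-1)^4 = +1.
v=5: a=5^-6·(≡3), b=5^-2·(≡1) mod 5; (3|5)=-1, (1|5)=+1; (−1)^{-6·-2·2}·(-1)^-2·(+1)^-6 = +1.
v=41: a=41^1·(≡15), b=41^1·(≡10) mod 41; (15|41)=-1, (10|41)=+1; (−1)^{1·1·20}·(-1)^1·(+1)^1 = -1.
v=∞: -2378 < 0 and -30914 < 0  ⇒  (a,b)_∞ = -1.
v=29: a=29^1·(≡6), b=29^1·(≡16) mod 29; (6|29)=+1, (16|29)=+1; (−1)^{1·1·14}·(+1)^1·(+1)^1 = +1.
v=19: a=19^-4·(≡7), b=19^-2·(≡13) mod 19; (7|19)=+1, (13|19)=-1; (−1)^{-4·-2·9}·(+1)^-2·(-1)^-4 = +1.
(-2378, -30914 / ℚ) ramifies at {41, ∞}: a division algebra.

[41, inf]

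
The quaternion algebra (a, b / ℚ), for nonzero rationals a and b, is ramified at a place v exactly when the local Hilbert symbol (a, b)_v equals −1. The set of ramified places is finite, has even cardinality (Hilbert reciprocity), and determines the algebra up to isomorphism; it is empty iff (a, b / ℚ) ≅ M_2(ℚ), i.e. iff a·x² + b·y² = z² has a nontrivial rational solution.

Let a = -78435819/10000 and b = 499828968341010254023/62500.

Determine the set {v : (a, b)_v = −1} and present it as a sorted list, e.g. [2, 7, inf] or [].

[19, 23]

(a, b) ≡ (-177859, 4807) mod (ℚ^×)²; places V = {2, 3, 5, 7, 11, 19, 23, 37, ∞}.
(a,b)_5: α=-4, u≡1; β=-6, v≡2 (mod 5); (1|5)=+1, (2|5)=-1; sign (−1)^0·+1^-6·-1^-4 = +1.
(a,b)_37: α=1, u≡25; β=4, v≡26 (mod 37); (25|37)=+1, (26|37)=+1; sign (−1)^0·+1^4·+1^1 = +1.
(a,b)_19: α=1, u≡4; β=3, v≡16 (mod 19); (4|19)=+1, (16|19)=+1; sign (−1)^1·+1^3·+1^1 = -1.
(a,b)_∞: sgn(-177859)=−, sgn(4807)=+, so +1.
(a,b)_3: α=2, u≡2; β=0, v≡1 (mod 3); (2|3)=-1, (1|3)=+1; sign (−1)^0·-1^0·+1^2 = +1.
(a,b)_2: α=-4, β=-2; u≡5, v≡7 (mod 8); ε(u)ε(v)=0·1, αω(v)=-4·0, βω(u)=-2·1; sum ≡ 0  ⇒  +1.
(a,b)_23: α=1, u≡4; β=3, v≡2 (mod 23); (4|23)=+1, (2|23)=+1; sign (−1)^1·+1^3·+1^1 = -1.
(a,b)_7: α=2, u≡2; β=4, v≡3 (mod 7); (2|7)=+1, (3|7)=-1; sign (−1)^0·+1^4·-1^2 = +1.
(a,b)_11: α=1, u≡1; β=3, v≡6 (mod 11); (1|11)=+1, (6|11)=-1; sign (−1)^1·+1^3·-1^1 = +1.
(-177859, 4807 / ℚ) ramifies at {19, 23}: a division algebra.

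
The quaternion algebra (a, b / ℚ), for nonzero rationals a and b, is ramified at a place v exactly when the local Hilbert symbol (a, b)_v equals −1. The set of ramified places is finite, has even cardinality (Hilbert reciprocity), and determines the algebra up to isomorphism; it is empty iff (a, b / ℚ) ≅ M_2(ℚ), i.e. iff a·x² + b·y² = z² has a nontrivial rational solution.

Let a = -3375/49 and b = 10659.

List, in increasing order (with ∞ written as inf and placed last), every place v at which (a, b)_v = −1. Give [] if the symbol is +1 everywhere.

[3, 11]

Mod squares: a ≡ -15, b ≡ 10659. Check v ∈ {∞, 2, 3, 5, 7, 11, 17, 19}.
v=5: a=5^3·(≡2), b=5^0·(≡4) mod 5; (2|5)=-1, (4|5)=+1; (−1)^{3·0·2}·(-1)^0·(+1)^3 = +1.
v=3: a=3^3·(≡1), b=3^1·(≡1) mod 3; (1|3)=+1, (1|3)=+1; (−1)^{3·1·1}·(+1)^1·(+1)^3 = -1.
v=∞: -15 < 0 and 10659 > 0  ⇒  (a,b)_∞ = +1.
v=11: a=11^0·(≡7), b=11^1·(≡1) mod 11; (7|11)=-1, (1|11)=+1; (−1)^{0·1·5}·(-1)^1·(+1)^0 = -1.
v=2: v_2(a)=0, v_2(b)=0; units ≡ 1, 3 (mod 8); ε·ε+αω+βω = 0·1+0·1+0·0 ≡ 0  ⇒  (a,b)_2 = +1.
v=7: a=7^-2·(≡6), b=7^0·(≡5) mod 7; (6|7)=-1, (5|7)=-1; (−1)^{-2·0·3}·(-1)^0·(-1)^-2 = +1.
v=19: a=19^0·(≡11), b=19^1·(≡10) mod 19; (11|19)=+1, (10|19)=-1; (−1)^{0·1·9}·(+1)^1·(-1)^0 = +1.
v=17: a=17^0·(≡13), b=17^1·(≡15) mod 17; (13|17)=+1, (15|17)=+1; (−1)^{0·1·8}·(+1)^1·(+1)^0 = +1.
Ram(-15, 10659) = {3, 11}; no ℚ_3-point on the conic.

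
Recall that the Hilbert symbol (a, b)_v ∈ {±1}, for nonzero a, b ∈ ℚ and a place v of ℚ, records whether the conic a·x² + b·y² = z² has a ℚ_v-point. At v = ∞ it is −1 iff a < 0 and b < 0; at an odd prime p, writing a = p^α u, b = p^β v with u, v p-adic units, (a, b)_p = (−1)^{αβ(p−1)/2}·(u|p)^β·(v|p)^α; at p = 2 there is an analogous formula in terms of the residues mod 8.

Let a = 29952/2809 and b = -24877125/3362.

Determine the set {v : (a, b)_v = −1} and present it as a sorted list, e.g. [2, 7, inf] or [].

(a, b) ≡ (13, -2730) mod (ℚ^×)²; places V = {2, 3, 5, 7, 13, 41, 53, ∞}.
(a,b)_2: α=8, β=-1; u≡5, v≡3 (mod 8); ε(u)ε(v)=0·1, αω(v)=8·1, βω(u)=-1·1; sum ≡ 1  ⇒  -1.
(a,b)_41: α=0, u≡3; β=-2, v≡38 (mod 41); (3|41)=-1, (38|41)=-1; sign (−1)^0·-1^-2·-1^0 = +1.
(a,b)_3: α=2, u≡1; β=7, v≡2 (mod 3); (1|3)=+1, (2|3)=-1; sign (−1)^0·+1^7·-1^2 = +1.
(a,b)_7: α=0, u≡3; β=1, v≡2 (mod 7); (3|7)=-1, (2|7)=+1; sign (−1)^0·-1^1·+1^0 = -1.
(a,b)_∞: sgn(13)=+, sgn(-2730)=−, so +1.
(a,b)_5: α=0, u≡3; β=3, v≡4 (mod 5); (3|5)=-1, (4|5)=+1; sign (−1)^0·-1^3·+1^0 = -1.
(a,b)_13: α=1, u≡3; β=1, v≡5 (mod 13); (3|13)=+1, (5|13)=-1; sign (−1)^0·+1^1·-1^1 = -1.
(a,b)_53: α=-2, u≡7; β=0, v≡26 (mod 53); (7|53)=+1, (26|53)=-1; sign (−1)^0·+1^0·-1^-2 = +1.
(13, -2730 / ℚ) ramifies at {2, 5, 7, 13}: a division algebra.

[2, 5, 7, 13]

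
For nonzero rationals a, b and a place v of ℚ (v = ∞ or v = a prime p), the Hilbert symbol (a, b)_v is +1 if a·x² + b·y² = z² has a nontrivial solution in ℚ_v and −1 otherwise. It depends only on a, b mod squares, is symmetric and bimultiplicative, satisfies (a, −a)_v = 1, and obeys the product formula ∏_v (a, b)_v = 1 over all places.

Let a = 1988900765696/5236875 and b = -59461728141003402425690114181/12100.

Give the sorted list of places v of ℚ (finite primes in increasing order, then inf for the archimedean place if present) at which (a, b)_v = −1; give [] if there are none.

[2, 13, 17, 19, 31, 47]

Mod squares: a ≡ 13647719, b ≡ -1241942429. Check v ∈ {∞, 2, 3, 5, 7, 11, 13, 17, 19, 29, 31, 47}.
v=2: v_2(a)=14, v_2(b)=-2; units ≡ 7, 3 (mod 8); ε·ε+αω+βω = 1·1+14·1+-2·0 ≡ 1  ⇒  (a,b)_2 = -1.
v=19: a=19^-1·(≡9), b=19^3·(≡6) mod 19; (9|19)=+1, (6|19)=+1; (−1)^{-1·3·9}·(+1)^3·(+1)^-1 = -1.
v=∞: 13647719 > 0 and -1241942429 < 0  ⇒  (a,b)_∞ = +1.
v=3: a=3^-2·(≡2), b=3^2·(≡1) mod 3; (2|3)=-1, (1|3)=+1; (−1)^{-2·2·1}·(-1)^2·(+1)^-2 = +1.
v=5: a=5^-4·(≡4), b=5^-2·(≡1) mod 5; (4|5)=+1, (1|5)=+1; (−1)^{-4·-2·2}·(+1)^-2·(+1)^-4 = +1.
v=29: a=29^1·(≡24), b=29^3·(≡25) mod 29; (24|29)=+1, (25|29)=+1; (−1)^{1·3·14}·(+1)^3·(+1)^1 = +1.
v=7: a=7^-2·(≡2), b=7^1·(≡4) mod 7; (2|7)=+1, (4|7)=+1; (−1)^{-2·1·3}·(+1)^1·(+1)^-2 = +1.
v=47: a=47^1·(≡20), b=47^3·(≡33) mod 47; (20|47)=-1, (33|47)=-1; (−1)^{1·3·23}·(-1)^3·(-1)^1 = -1.
v=11: a=11^0·(≡7), b=11^-2·(≡4) mod 11; (7|11)=-1, (4|11)=+1; (−1)^{0·-2·5}·(-1)^-2·(+1)^0 = +1.
v=17: a=17^1·(≡4), b=17^3·(≡12) mod 17; (4|17)=+1, (12|17)=-1; (−1)^{1·3·8}·(+1)^3·(-1)^1 = -1.
v=13: a=13^2·(≡5), b=13^5·(≡1) mod 13; (5|13)=-1, (1|13)=+1; (−1)^{2·5·6}·(-1)^5·(+1)^2 = -1.
v=31: a=31^1·(≡7), b=31^3·(≡10) mod 31; (7|31)=+1, (10|31)=+1; (−1)^{1·3·15}·(+1)^3·(+1)^1 = -1.
Ram(13647719, -1241942429) = {2, 13, 17, 19, 31, 47}; no ℚ_2-point on the conic.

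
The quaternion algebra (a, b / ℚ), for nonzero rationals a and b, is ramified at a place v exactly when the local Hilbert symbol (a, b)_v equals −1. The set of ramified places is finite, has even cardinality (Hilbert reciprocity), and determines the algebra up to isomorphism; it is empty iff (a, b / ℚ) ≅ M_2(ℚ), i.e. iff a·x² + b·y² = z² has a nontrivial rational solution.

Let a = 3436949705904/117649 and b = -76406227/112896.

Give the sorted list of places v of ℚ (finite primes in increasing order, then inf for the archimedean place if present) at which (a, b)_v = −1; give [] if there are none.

(a, b) ≡ (682539, -43) mod (ℚ^×)²; places V = {2, 3, 7, 11, 13, 17, 31, 37, 43, ∞}.
(a,b)_3: α=3, u≡2; β=-2, v≡2 (mod 3); (2|3)=-1, (2|3)=-1; sign (−1)^0·-1^-2·-1^3 = -1.
(a,b)_∞: sgn(682539)=+, sgn(-43)=−, so +1.
(a,b)_11: α=3, u≡4; β=0, v≡5 (mod 11); (4|11)=+1, (5|11)=+1; sign (−1)^0·+1^0·+1^3 = +1.
(a,b)_17: α=2, u≡5; β=0, v≡16 (mod 17); (5|17)=-1, (16|17)=+1; sign (−1)^0·-1^0·+1^2 = +1.
(a,b)_7: α=-6, u≡1; β=-2, v≡5 (mod 7); (1|7)=+1, (5|7)=-1; sign (−1)^0·+1^-2·-1^-6 = +1.
(a,b)_31: α=0, u≡29; β=2, v≡9 (mod 31); (29|31)=-1, (9|31)=+1; sign (−1)^0·-1^2·+1^0 = +1.
(a,b)_13: α=1, u≡9; β=0, v≡3 (mod 13); (9|13)=+1, (3|13)=+1; sign (−1)^0·+1^0·+1^1 = +1.
(a,b)_2: α=4, β=-8; u≡3, v≡5 (mod 8); ε(u)ε(v)=1·0, αω(v)=4·1, βω(u)=-8·1; sum ≡ 0  ⇒  +1.
(a,b)_43: α=1, u≡40; β=3, v≡30 (mod 43); (40|43)=+1, (30|43)=-1; sign (−1)^1·+1^3·-1^1 = +1.
(a,b)_37: α=1, u≡7; β=0, v≡24 (mod 37); (7|37)=+1, (24|37)=-1; sign (−1)^0·+1^0·-1^1 = -1.
|Ram(682539, -43)| = 2, even; anisotropic at {3, 37}.

[3, 37]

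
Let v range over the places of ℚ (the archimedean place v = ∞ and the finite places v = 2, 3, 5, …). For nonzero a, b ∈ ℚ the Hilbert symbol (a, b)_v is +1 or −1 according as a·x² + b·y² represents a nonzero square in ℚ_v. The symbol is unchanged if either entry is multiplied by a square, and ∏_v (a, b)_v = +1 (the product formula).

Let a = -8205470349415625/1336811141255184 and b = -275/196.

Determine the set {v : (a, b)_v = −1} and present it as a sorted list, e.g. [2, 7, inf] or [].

[11, 29, 43, inf]

(a, b) ≡ (-5305985, -11) mod (ℚ^×)²; places V = {2, 3, 5, 7, 11, 13, 23, 29, 37, 43, 47, ∞}.
(a,b)_47: α=-2, u≡11; β=0, v≡42 (mod 47); (11|47)=-1, (42|47)=+1; sign (−1)^0·-1^0·+1^-2 = +1.
(a,b)_∞: sgn(-5305985)=−, sgn(-11)=−, so -1.
(a,b)_11: α=4, u≡2; β=1, v≡7 (mod 11); (2|11)=-1, (7|11)=-1; sign (−1)^0·-1^1·-1^4 = -1.
(a,b)_37: α=1, u≡4; β=0, v≡12 (mod 37); (4|37)=+1, (12|37)=+1; sign (−1)^0·+1^0·+1^1 = +1.
(a,b)_7: α=-8, u≡4; β=-2, v≡3 (mod 7); (4|7)=+1, (3|7)=-1; sign (−1)^0·+1^-2·-1^-8 = +1.
(a,b)_2: α=-4, β=-2; u≡7, v≡5 (mod 8); ε(u)ε(v)=1·0, αω(v)=-4·1, βω(u)=-2·0; sum ≡ 0  ⇒  +1.
(a,b)_43: α=1, u≡23; β=0, v≡19 (mod 43); (23|43)=+1, (19|43)=-1; sign (−1)^0·+1^0·-1^1 = -1.
(a,b)_3: α=-8, u≡1; β=0, v≡1 (mod 3); (1|3)=+1, (1|3)=+1; sign (−1)^0·+1^0·+1^-8 = +1.
(a,b)_5: α=5, u≡3; β=2, v≡4 (mod 5); (3|5)=-1, (4|5)=+1; sign (−1)^0·-1^2·+1^5 = +1.
(a,b)_13: α=2, u≡9; β=0, v≡11 (mod 13); (9|13)=+1, (11|13)=-1; sign (−1)^0·+1^0·-1^2 = +1.
(a,b)_23: α=1, u≡18; β=0, v≡2 (mod 23); (18|23)=+1, (2|23)=+1; sign (−1)^0·+1^0·+1^1 = +1.
(a,b)_29: α=1, u≡5; β=0, v≡2 (mod 29); (5|29)=+1, (2|29)=-1; sign (−1)^0·+1^0·-1^1 = -1.
Ram(-5305985, -11) = {11, 29, 43, ∞}; no ℚ_11-point on the conic.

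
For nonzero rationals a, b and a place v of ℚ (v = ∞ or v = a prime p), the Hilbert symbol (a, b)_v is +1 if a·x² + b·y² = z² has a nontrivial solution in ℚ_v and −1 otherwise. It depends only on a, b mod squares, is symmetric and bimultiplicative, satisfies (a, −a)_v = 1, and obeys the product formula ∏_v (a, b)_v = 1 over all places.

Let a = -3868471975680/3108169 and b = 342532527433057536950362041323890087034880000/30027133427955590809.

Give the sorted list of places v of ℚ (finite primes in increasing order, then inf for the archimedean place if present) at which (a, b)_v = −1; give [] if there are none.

Mod squares: a ≡ -122655, b ≡ 74037. Check v ∈ {∞, 2, 3, 5, 13, 17, 23, 29, 37, 41, 43}.
v=∞: -122655 < 0 and 74037 > 0  ⇒  (a,b)_∞ = +1.
v=2: v_2(a)=8, v_2(b)=22; units ≡ 1, 5 (mod 8); ε·ε+αω+βω = 0·0+8·1+22·0 ≡ 0  ⇒  (a,b)_2 = +1.
v=37: a=37^1·(≡14), b=37^3·(≡25) mod 37; (14|37)=-1, (25|37)=+1; (−1)^{1·3·18}·(-1)^3·(+1)^1 = -1.
v=43: a=43^-2·(≡14), b=43^-6·(≡3) mod 43; (14|43)=+1, (3|43)=-1; (−1)^{-2·-6·21}·(+1)^-6·(-1)^-2 = +1.
v=3: a=3^7·(≡2), b=3^19·(≡1) mod 3; (2|3)=-1, (1|3)=+1; (−1)^{7·19·1}·(-1)^19·(+1)^7 = +1.
v=23: a=23^0·(≡1), b=23^1·(≡17) mod 23; (1|23)=+1, (17|23)=-1; (−1)^{0·1·11}·(+1)^1·(-1)^0 = +1.
v=13: a=13^3·(≡12), b=13^10·(≡11) mod 13; (12|13)=+1, (11|13)=-1; (−1)^{3·10·6}·(+1)^10·(-1)^3 = -1.
v=41: a=41^-2·(≡35), b=41^-6·(≡23) mod 41; (35|41)=-1, (23|41)=+1; (−1)^{-2·-6·20}·(-1)^-6·(+1)^-2 = +1.
v=5: a=5^1·(≡1), b=5^4·(≡2) mod 5; (1|5)=+1, (2|5)=-1; (−1)^{1·4·2}·(+1)^4·(-1)^1 = -1.
v=29: a=29^0·(≡3), b=29^1·(≡1) mod 29; (3|29)=-1, (1|29)=+1; (−1)^{0·1·14}·(-1)^1·(+1)^0 = -1.
v=17: a=17^1·(≡11), b=17^6·(≡13) mod 17; (11|17)=-1, (13|17)=+1; (−1)^{1·6·8}·(-1)^6·(+1)^1 = +1.
|Ram(-122655, 74037)| = 4, even; anisotropic at {5, 13, 29, 37}.

[5, 13, 29, 37]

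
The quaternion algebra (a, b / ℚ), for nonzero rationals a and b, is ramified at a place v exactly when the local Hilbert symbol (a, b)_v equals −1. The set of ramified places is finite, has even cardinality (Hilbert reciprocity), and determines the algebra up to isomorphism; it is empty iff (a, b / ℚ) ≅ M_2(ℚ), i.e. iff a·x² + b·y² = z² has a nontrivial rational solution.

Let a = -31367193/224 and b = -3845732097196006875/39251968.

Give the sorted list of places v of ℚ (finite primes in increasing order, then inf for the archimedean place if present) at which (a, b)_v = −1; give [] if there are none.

[2, 7, 23, inf]

(a, b) ≡ (-12558, -77) mod (ℚ^×)²; places V = {2, 3, 5, 7, 11, 13, 17, 23, 37, 47, ∞}.
(a,b)_5: α=0, u≡3; β=4, v≡3 (mod 5); (3|5)=-1, (3|5)=-1; sign (−1)^0·-1^4·-1^0 = +1.
(a,b)_37: α=0, u≡19; β=-2, v≡30 (mod 37); (19|37)=-1, (30|37)=+1; sign (−1)^0·-1^-2·+1^0 = +1.
(a,b)_7: α=-1, u≡6; β=-1, v≡6 (mod 7); (6|7)=-1, (6|7)=-1; sign (−1)^1·-1^-1·-1^-1 = -1.
(a,b)_47: α=0, u≡26; β=2, v≡32 (mod 47); (26|47)=-1, (32|47)=+1; sign (−1)^0·-1^2·+1^0 = +1.
(a,b)_11: α=2, u≡1; β=3, v≡9 (mod 11); (1|11)=+1, (9|11)=+1; sign (−1)^0·+1^3·+1^2 = +1.
(a,b)_3: α=1, u≡2; β=4, v≡1 (mod 3); (2|3)=-1, (1|3)=+1; sign (−1)^0·-1^4·+1^1 = +1.
(a,b)_∞: sgn(-12558)=−, sgn(-77)=−, so -1.
(a,b)_23: α=1, u≡1; β=2, v≡7 (mod 23); (1|23)=+1, (7|23)=-1; sign (−1)^0·+1^2·-1^1 = -1.
(a,b)_13: α=1, u≡10; β=2, v≡1 (mod 13); (10|13)=+1, (1|13)=+1; sign (−1)^0·+1^2·+1^1 = +1.
(a,b)_2: α=-5, β=-12; u≡1, v≡3 (mod 8); ε(u)ε(v)=0·1, αω(v)=-5·1, βω(u)=-12·0; sum ≡ 1  ⇒  -1.
(a,b)_17: α=2, u≡14; β=2, v≡2 (mod 17); (14|17)=-1, (2|17)=+1; sign (−1)^0·-1^2·+1^2 = +1.
|Ram(-12558, -77)| = 4, even; anisotropic at {2, 7, 23, ∞}.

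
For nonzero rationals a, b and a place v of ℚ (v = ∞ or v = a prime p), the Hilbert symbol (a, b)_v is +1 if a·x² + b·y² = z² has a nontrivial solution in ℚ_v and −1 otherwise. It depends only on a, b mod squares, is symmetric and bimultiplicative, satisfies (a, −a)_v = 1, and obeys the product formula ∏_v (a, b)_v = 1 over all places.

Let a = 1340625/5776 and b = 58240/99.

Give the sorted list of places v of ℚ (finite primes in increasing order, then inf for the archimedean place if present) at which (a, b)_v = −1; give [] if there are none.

(a, b) ≡ (2145, 10010) mod (ℚ^×)²; places V = {2, 3, 5, 7, 11, 13, 19, ∞}.
(a,b)_5: α=5, u≡4; β=1, v≡2 (mod 5); (4|5)=+1, (2|5)=-1; sign (−1)^0·+1^1·-1^5 = -1.
(a,b)_2: α=-4, β=7; u≡1, v≡5 (mod 8); ε(u)ε(v)=0·0, αω(v)=-4·1, βω(u)=7·0; sum ≡ 0  ⇒  +1.
(a,b)_19: α=-2, u≡5; β=0, v≡6 (mod 19); (5|19)=+1, (6|19)=+1; sign (−1)^0·+1^0·+1^-2 = +1.
(a,b)_7: α=0, u≡6; β=1, v≡4 (mod 7); (6|7)=-1, (4|7)=+1; sign (−1)^0·-1^1·+1^0 = -1.
(a,b)_∞: sgn(2145)=+, sgn(10010)=+, so +1.
(a,b)_13: α=1, u≡12; β=1, v≡1 (mod 13); (12|13)=+1, (1|13)=+1; sign (−1)^0·+1^1·+1^1 = +1.
(a,b)_11: α=1, u≡6; β=-1, v≡8 (mod 11); (6|11)=-1, (8|11)=-1; sign (−1)^1·-1^-1·-1^1 = -1.
(a,b)_3: α=1, u≡1; β=-2, v≡2 (mod 3); (1|3)=+1, (2|3)=-1; sign (−1)^0·+1^-2·-1^1 = -1.
Ram(2145, 10010) = {3, 5, 7, 11}; no ℚ_3-point on the conic.

[3, 5, 7, 11]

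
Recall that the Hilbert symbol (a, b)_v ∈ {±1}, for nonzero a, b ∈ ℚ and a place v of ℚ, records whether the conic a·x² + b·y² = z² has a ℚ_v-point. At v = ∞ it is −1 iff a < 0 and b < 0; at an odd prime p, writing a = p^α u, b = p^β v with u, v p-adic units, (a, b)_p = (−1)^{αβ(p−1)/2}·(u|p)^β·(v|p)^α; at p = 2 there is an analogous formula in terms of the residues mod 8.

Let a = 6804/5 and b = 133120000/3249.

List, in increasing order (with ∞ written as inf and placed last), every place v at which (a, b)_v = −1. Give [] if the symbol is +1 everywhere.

Mod squares: a ≡ 105, b ≡ 13. Check v ∈ {∞, 2, 3, 5, 7, 13, 19}.
v=5: a=5^-1·(≡4), b=5^4·(≡3) mod 5; (4|5)=+1, (3|5)=-1; (−1)^{-1·4·2}·(+1)^4·(-1)^-1 = -1.
v=13: a=13^0·(≡1), b=13^1·(≡9) mod 13; (1|13)=+1, (9|13)=+1; (−1)^{0·1·6}·(+1)^1·(+1)^0 = +1.
v=19: a=19^0·(≡8), b=19^-2·(≡8) mod 19; (8|19)=-1, (8|19)=-1; (−1)^{0·-2·9}·(-1)^-2·(-1)^0 = +1.
v=∞: 105 > 0 and 13 > 0  ⇒  (a,b)_∞ = +1.
v=2: v_2(a)=2, v_2(b)=14; units ≡ 1, 5 (mod 8); ε·ε+αω+βω = 0·0+2·1+14·0 ≡ 0  ⇒  (a,b)_2 = +1.
v=3: a=3^5·(≡2), b=3^-2·(≡1) mod 3; (2|3)=-1, (1|3)=+1; (−1)^{5·-2·1}·(-1)^-2·(+1)^5 = +1.
v=7: a=7^1·(≡4), b=7^0·(≡6) mod 7; (4|7)=+1, (6|7)=-1; (−1)^{1·0·3}·(+1)^0·(-1)^1 = -1.
|Ram(105, 13)| = 2, even; anisotropic at {5, 7}.

[5, 7]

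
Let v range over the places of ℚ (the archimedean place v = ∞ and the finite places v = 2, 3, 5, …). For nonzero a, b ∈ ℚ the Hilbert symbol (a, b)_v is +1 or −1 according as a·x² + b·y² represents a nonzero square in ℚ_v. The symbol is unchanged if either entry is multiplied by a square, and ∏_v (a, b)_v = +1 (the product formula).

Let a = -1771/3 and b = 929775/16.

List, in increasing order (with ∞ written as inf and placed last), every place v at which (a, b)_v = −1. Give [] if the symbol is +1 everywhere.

[2, 7, 11, 23]

Mod squares: a ≡ -5313, b ≡ 759. Check v ∈ {∞, 2, 3, 5, 7, 11, 23}.
v=23: a=23^1·(≡5), b=23^1·(≡21) mod 23; (5|23)=-1, (21|23)=-1; (−1)^{1·1·11}·(-1)^1·(-1)^1 = -1.
v=2: v_2(a)=0, v_2(b)=-4; units ≡ 7, 7 (mod 8); ε·ε+αω+βω = 1·1+0·0+-4·0 ≡ 1  ⇒  (a,b)_2 = -1.
v=∞: -5313 < 0 and 759 > 0  ⇒  (a,b)_∞ = +1.
v=3: a=3^-1·(≡2), b=3^1·(≡1) mod 3; (2|3)=-1, (1|3)=+1; (−1)^{-1·1·1}·(-1)^1·(+1)^-1 = +1.
v=7: a=7^1·(≡2), b=7^2·(≡6) mod 7; (2|7)=+1, (6|7)=-1; (−1)^{1·2·3}·(+1)^2·(-1)^1 = -1.
v=5: a=5^0·(≡3), b=5^2·(≡1) mod 5; (3|5)=-1, (1|5)=+1; (−1)^{0·2·2}·(-1)^2·(+1)^0 = +1.
v=11: a=11^1·(≡5), b=11^1·(≡9) mod 11; (5|11)=+1, (9|11)=+1; (−1)^{1·1·5}·(+1)^1·(+1)^1 = -1.
(-5313, 759 / ℚ) ramifies at {2, 7, 11, 23}: a division algebra.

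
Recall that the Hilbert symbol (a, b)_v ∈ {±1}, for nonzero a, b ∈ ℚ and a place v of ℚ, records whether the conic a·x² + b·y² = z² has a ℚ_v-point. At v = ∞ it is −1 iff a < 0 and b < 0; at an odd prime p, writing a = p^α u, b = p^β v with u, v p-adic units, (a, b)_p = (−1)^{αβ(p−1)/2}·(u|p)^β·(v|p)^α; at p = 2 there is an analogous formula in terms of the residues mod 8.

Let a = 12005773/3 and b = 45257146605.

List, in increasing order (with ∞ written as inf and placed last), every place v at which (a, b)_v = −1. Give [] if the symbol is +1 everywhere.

(a, b) ≡ (39, 5) mod (ℚ^×)²; places V = {2, 3, 5, 11, 13, 31, ∞}.
(a,b)_2: α=0, β=0; u≡7, v≡5 (mod 8); ε(u)ε(v)=1·0, αω(v)=0·1, βω(u)=0·0; sum ≡ 0  ⇒  +1.
(a,b)_31: α=4, u≡25; β=4, v≡25 (mod 31); (25|31)=+1, (25|31)=+1; sign (−1)^0·+1^4·+1^4 = +1.
(a,b)_13: α=1, u≡9; β=0, v≡8 (mod 13); (9|13)=+1, (8|13)=-1; sign (−1)^0·+1^0·-1^1 = -1.
(a,b)_∞: sgn(39)=+, sgn(5)=+, so +1.
(a,b)_11: α=0, u≡7; β=2, v≡1 (mod 11); (7|11)=-1, (1|11)=+1; sign (−1)^0·-1^2·+1^0 = +1.
(a,b)_3: α=-1, u≡1; β=4, v≡2 (mod 3); (1|3)=+1, (2|3)=-1; sign (−1)^0·+1^4·-1^-1 = -1.
(a,b)_5: α=0, u≡1; β=1, v≡1 (mod 5); (1|5)=+1, (1|5)=+1; sign (−1)^0·+1^1·+1^0 = +1.
(39, 5 / ℚ) ramifies at {3, 13}: a division algebra.

[3, 13]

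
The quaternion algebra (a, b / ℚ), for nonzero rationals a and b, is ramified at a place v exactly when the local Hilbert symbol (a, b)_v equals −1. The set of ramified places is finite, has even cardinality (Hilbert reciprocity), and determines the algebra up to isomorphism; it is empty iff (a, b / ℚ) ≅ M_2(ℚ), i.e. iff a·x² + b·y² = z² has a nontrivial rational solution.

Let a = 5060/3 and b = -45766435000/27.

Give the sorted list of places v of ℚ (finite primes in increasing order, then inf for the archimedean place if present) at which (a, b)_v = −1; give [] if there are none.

[3, 5]

Mod squares: a ≡ 3795, b ≡ -858. Check v ∈ {∞, 2, 3, 5, 11, 13, 23}.
v=13: a=13^0·(≡1), b=13^1·(≡4) mod 13; (1|13)=+1, (4|13)=+1; (−1)^{0·1·6}·(+1)^1·(+1)^0 = +1.
v=2: v_2(a)=2, v_2(b)=3; units ≡ 3, 3 (mod 8); ε·ε+αω+βω = 1·1+2·1+3·1 ≡ 0  ⇒  (a,b)_2 = +1.
v=11: a=11^1·(≡3), b=11^3·(≡2) mod 11; (3|11)=+1, (2|11)=-1; (−1)^{1·3·5}·(+1)^3·(-1)^1 = +1.
v=∞: 3795 > 0 and -858 < 0  ⇒  (a,b)_∞ = +1.
v=5: a=5^1·(≡4), b=5^4·(≡2) mod 5; (4|5)=+1, (2|5)=-1; (−1)^{1·4·2}·(+1)^4·(-1)^1 = -1.
v=3: a=3^-1·(≡2), b=3^-3·(≡2) mod 3; (2|3)=-1, (2|3)=-1; (−1)^{-1·-3·1}·(-1)^-3·(-1)^-1 = -1.
v=23: a=23^1·(≡12), b=23^2·(≡13) mod 23; (12|23)=+1, (13|23)=+1; (−1)^{1·2·11}·(+1)^2·(+1)^1 = +1.
(3795, -858 / ℚ) ramifies at {3, 5}: a division algebra.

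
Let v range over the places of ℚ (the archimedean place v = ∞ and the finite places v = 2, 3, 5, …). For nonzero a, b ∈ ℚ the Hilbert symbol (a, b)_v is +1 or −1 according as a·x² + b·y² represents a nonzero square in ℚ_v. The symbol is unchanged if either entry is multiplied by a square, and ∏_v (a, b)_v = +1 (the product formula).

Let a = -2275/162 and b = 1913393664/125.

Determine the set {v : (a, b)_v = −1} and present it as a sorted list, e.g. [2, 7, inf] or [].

Mod squares: a ≡ -182, b ≡ 2730. Check v ∈ {∞, 2, 3, 5, 7, 13}.
v=3: a=3^-4·(≡1), b=3^5·(≡1) mod 3; (1|3)=+1, (1|3)=+1; (−1)^{-4·5·1}·(+1)^5·(+1)^-4 = +1.
v=7: a=7^1·(≡4), b=7^1·(≡5) mod 7; (4|7)=+1, (5|7)=-1; (−1)^{1·1·3}·(+1)^1·(-1)^1 = +1.
v=5: a=5^2·(≡2), b=5^-3·(≡4) mod 5; (2|5)=-1, (4|5)=+1; (−1)^{2·-3·2}·(-1)^-3·(+1)^2 = -1.
v=∞: -182 < 0 and 2730 > 0  ⇒  (a,b)_∞ = +1.
v=13: a=13^1·(≡12), b=13^3·(≡2) mod 13; (12|13)=+1, (2|13)=-1; (−1)^{1·3·6}·(+1)^3·(-1)^1 = -1.
v=2: v_2(a)=-1, v_2(b)=9; units ≡ 5, 5 (mod 8); ε·ε+αω+βω = 0·0+-1·1+9·1 ≡ 0  ⇒  (a,b)_2 = +1.
(-182, 2730 / ℚ) ramifies at {5, 13}: a division algebra.

[5, 13]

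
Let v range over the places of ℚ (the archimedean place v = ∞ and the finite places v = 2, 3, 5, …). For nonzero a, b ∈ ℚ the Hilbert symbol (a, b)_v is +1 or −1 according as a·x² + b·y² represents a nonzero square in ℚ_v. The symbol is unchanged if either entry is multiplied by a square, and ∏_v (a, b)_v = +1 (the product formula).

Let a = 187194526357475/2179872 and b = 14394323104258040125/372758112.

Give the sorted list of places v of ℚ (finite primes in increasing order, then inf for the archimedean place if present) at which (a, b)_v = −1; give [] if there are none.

Mod squares: a ≡ 598, b ≡ 30590. Check v ∈ {∞, 2, 3, 5, 7, 13, 19, 23, 29, 37, 47}.
v=19: a=19^0·(≡16), b=19^-1·(≡12) mod 19; (16|19)=+1, (12|19)=-1; (−1)^{0·-1·9}·(+1)^-1·(-1)^0 = +1.
v=5: a=5^2·(≡2), b=5^3·(≡3) mod 5; (2|5)=-1, (3|5)=-1; (−1)^{2·3·2}·(-1)^3·(-1)^2 = -1.
v=29: a=29^-2·(≡3), b=29^-2·(≡13) mod 29; (3|29)=-1, (13|29)=+1; (−1)^{-2·-2·14}·(-1)^-2·(+1)^-2 = +1.
v=2: v_2(a)=-5, v_2(b)=-5; units ≡ 3, 7 (mod 8); ε·ε+αω+βω = 1·1+-5·0+-5·1 ≡ 0  ⇒  (a,b)_2 = +1.
v=7: a=7^2·(≡6), b=7^3·(≡4) mod 7; (6|7)=-1, (4|7)=+1; (−1)^{2·3·3}·(-1)^3·(+1)^2 = -1.
v=47: a=47^2·(≡9), b=47^2·(≡15) mod 47; (9|47)=+1, (15|47)=-1; (−1)^{2·2·23}·(+1)^2·(-1)^2 = +1.
v=∞: 598 > 0 and 30590 > 0  ⇒  (a,b)_∞ = +1.
v=37: a=37^2·(≡35), b=37^2·(≡33) mod 37; (35|37)=-1, (33|37)=+1; (−1)^{2·2·18}·(-1)^2·(+1)^2 = +1.
v=3: a=3^-4·(≡1), b=3^-6·(≡2) mod 3; (1|3)=+1, (2|3)=-1; (−1)^{-4·-6·1}·(+1)^-6·(-1)^-4 = +1.
v=23: a=23^1·(≡13), b=23^1·(≡17) mod 23; (13|23)=+1, (17|23)=-1; (−1)^{1·1·11}·(+1)^1·(-1)^1 = +1.
v=13: a=13^3·(≡6), b=13^6·(≡1) mod 13; (6|13)=-1, (1|13)=+1; (−1)^{3·6·6}·(-1)^6·(+1)^3 = +1.
(598, 30590 / ℚ) ramifies at {5, 7}: a division algebra.

[5, 7]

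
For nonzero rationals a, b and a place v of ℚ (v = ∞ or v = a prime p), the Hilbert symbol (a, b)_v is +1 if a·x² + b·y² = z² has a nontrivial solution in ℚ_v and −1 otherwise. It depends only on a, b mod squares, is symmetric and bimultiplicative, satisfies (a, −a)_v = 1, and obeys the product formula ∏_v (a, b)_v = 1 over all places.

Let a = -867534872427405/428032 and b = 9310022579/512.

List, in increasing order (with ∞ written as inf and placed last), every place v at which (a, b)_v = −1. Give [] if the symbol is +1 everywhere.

[2, 5, 13, 19]

(a, b) ≡ (-170980810, 381238) mod (ℚ^×)²; places V = {2, 3, 5, 7, 11, 13, 17, 19, 29, 31, 43, ∞}.
(a,b)_5: α=1, u≡2; β=0, v≡2 (mod 5); (2|5)=-1, (2|5)=-1; sign (−1)^0·-1^0·-1^1 = -1.
(a,b)_2: α=-11, β=-9; u≡3, v≡3 (mod 8); ε(u)ε(v)=1·1, αω(v)=-11·1, βω(u)=-9·1; sum ≡ 1  ⇒  -1.
(a,b)_17: α=2, u≡3; β=2, v≡1 (mod 17); (3|17)=-1, (1|17)=+1; sign (−1)^0·-1^2·+1^2 = +1.
(a,b)_19: α=-1, u≡10; β=0, v≡12 (mod 19); (10|19)=-1, (12|19)=-1; sign (−1)^0·-1^0·-1^-1 = -1.
(a,b)_11: α=-1, u≡1; β=1, v≡8 (mod 11); (1|11)=+1, (8|11)=-1; sign (−1)^1·+1^1·-1^-1 = +1.
(a,b)_7: α=3, u≡5; β=0, v≡4 (mod 7); (5|7)=-1, (4|7)=+1; sign (−1)^0·-1^0·+1^3 = +1.
(a,b)_3: α=4, u≡2; β=0, v≡1 (mod 3); (2|3)=-1, (1|3)=+1; sign (−1)^0·-1^0·+1^4 = +1.
(a,b)_43: α=2, u≡31; β=1, v≡7 (mod 43); (31|43)=+1, (7|43)=-1; sign (−1)^0·+1^1·-1^2 = +1.
(a,b)_29: α=1, u≡5; β=0, v≡28 (mod 29); (5|29)=+1, (28|29)=+1; sign (−1)^0·+1^0·+1^1 = +1.
(a,b)_∞: sgn(-170980810)=−, sgn(381238)=+, so +1.
(a,b)_31: α=1, u≡2; β=1, v≡11 (mod 31); (2|31)=+1, (11|31)=-1; sign (−1)^1·+1^1·-1^1 = +1.
(a,b)_13: α=1, u≡4; β=3, v≡2 (mod 13); (4|13)=+1, (2|13)=-1; sign (−1)^0·+1^3·-1^1 = -1.
Ram(-170980810, 381238) = {2, 5, 13, 19}; no ℚ_2-point on the conic.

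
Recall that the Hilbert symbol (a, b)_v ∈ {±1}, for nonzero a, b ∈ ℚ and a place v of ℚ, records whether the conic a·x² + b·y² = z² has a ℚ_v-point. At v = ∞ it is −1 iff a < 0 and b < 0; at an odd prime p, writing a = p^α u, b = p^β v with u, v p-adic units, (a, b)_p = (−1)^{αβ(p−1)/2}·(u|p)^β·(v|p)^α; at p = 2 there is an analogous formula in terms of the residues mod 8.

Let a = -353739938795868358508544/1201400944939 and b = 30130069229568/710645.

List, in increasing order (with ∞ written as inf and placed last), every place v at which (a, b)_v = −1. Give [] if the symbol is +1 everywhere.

[7, 19]

(a, b) ≡ (-77539, 265) mod (ℚ^×)²; places V = {2, 3, 5, 7, 11, 13, 17, 19, 23, 29, 53, ∞}.
(a,b)_23: α=-2, u≡5; β=0, v≡2 (mod 23); (5|23)=-1, (2|23)=+1; sign (−1)^0·-1^0·+1^-2 = +1.
(a,b)_5: α=0, u≡4; β=-1, v≡2 (mod 5); (4|5)=+1, (2|5)=-1; sign (−1)^0·+1^-1·-1^0 = +1.
(a,b)_13: α=-2, u≡6; β=-2, v≡8 (mod 13); (6|13)=-1, (8|13)=-1; sign (−1)^0·-1^-2·-1^-2 = +1.
(a,b)_2: α=16, β=12; u≡5, v≡1 (mod 8); ε(u)ε(v)=0·0, αω(v)=16·0, βω(u)=12·1; sum ≡ 0  ⇒  +1.
(a,b)_∞: sgn(-77539)=−, sgn(265)=+, so +1.
(a,b)_17: α=2, u≡2; β=2, v≡11 (mod 17); (2|17)=+1, (11|17)=-1; sign (−1)^0·+1^2·-1^2 = +1.
(a,b)_11: α=3, u≡6; β=2, v≡4 (mod 11); (6|11)=-1, (4|11)=+1; sign (−1)^0·-1^2·+1^3 = +1.
(a,b)_3: α=8, u≡2; β=4, v≡1 (mod 3); (2|3)=-1, (1|3)=+1; sign (−1)^0·-1^4·+1^8 = +1.
(a,b)_7: α=9, u≡4; β=2, v≡3 (mod 7); (4|7)=+1, (3|7)=-1; sign (−1)^0·+1^2·-1^9 = -1.
(a,b)_53: α=1, u≡5; β=1, v≡32 (mod 53); (5|53)=-1, (32|53)=-1; sign (−1)^0·-1^1·-1^1 = +1.
(a,b)_29: α=-4, u≡5; β=-2, v≡28 (mod 29); (5|29)=+1, (28|29)=+1; sign (−1)^0·+1^-2·+1^-4 = +1.
(a,b)_19: α=-1, u≡7; β=0, v≡10 (mod 19); (7|19)=+1, (10|19)=-1; sign (−1)^0·+1^0·-1^-1 = -1.
Ram(-77539, 265) = {7, 19}; no ℚ_7-point on the conic.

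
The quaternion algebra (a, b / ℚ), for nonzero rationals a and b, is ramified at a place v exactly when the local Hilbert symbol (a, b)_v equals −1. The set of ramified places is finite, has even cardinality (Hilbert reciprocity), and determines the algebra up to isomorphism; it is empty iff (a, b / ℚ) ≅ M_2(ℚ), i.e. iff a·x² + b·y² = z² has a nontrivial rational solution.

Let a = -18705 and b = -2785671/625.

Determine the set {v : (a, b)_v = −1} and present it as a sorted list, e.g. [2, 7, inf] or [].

(a, b) ≡ (-18705, -119) mod (ℚ^×)²; places V = {2, 3, 5, 7, 17, 29, 43, ∞}.
(a,b)_5: α=1, u≡4; β=-4, v≡4 (mod 5); (4|5)=+1, (4|5)=+1; sign (−1)^0·+1^-4·+1^1 = +1.
(a,b)_7: α=0, u≡6; β=1, v≡2 (mod 7); (6|7)=-1, (2|7)=+1; sign (−1)^0·-1^1·+1^0 = -1.
(a,b)_2: α=0, β=0; u≡7, v≡1 (mod 8); ε(u)ε(v)=1·0, αω(v)=0·0, βω(u)=0·0; sum ≡ 0  ⇒  +1.
(a,b)_∞: sgn(-18705)=−, sgn(-119)=−, so -1.
(a,b)_43: α=1, u≡38; β=0, v≡13 (mod 43); (38|43)=+1, (13|43)=+1; sign (−1)^0·+1^0·+1^1 = +1.
(a,b)_3: α=1, u≡2; β=4, v≡1 (mod 3); (2|3)=-1, (1|3)=+1; sign (−1)^0·-1^4·+1^1 = +1.
(a,b)_29: α=1, u≡22; β=0, v≡17 (mod 29); (22|29)=+1, (17|29)=-1; sign (−1)^0·+1^0·-1^1 = -1.
(a,b)_17: α=0, u≡12; β=3, v≡10 (mod 17); (12|17)=-1, (10|17)=-1; sign (−1)^0·-1^3·-1^0 = -1.
Ram(-18705, -119) = {7, 17, 29, ∞}; no ℚ_7-point on the conic.

[7, 17, 29, inf]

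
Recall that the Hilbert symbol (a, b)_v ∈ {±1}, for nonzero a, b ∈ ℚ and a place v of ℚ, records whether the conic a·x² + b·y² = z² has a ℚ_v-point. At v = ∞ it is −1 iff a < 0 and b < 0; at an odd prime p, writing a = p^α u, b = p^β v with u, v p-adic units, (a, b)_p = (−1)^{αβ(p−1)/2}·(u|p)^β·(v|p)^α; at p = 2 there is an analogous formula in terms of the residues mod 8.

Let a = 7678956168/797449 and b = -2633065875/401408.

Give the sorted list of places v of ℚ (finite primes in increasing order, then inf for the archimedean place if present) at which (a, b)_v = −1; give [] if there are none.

Mod squares: a ≡ 12818, b ≡ -230. Check v ∈ {∞, 2, 3, 5, 7, 11, 13, 17, 19, 23, 29, 43, 47}.
v=2: v_2(a)=3, v_2(b)=-13; units ≡ 1, 5 (mod 8); ε·ε+αω+βω = 0·0+3·1+-13·0 ≡ 1  ⇒  (a,b)_2 = -1.
v=11: a=11^0·(≡1), b=11^2·(≡1) mod 11; (1|11)=+1, (1|11)=+1; (−1)^{0·2·5}·(+1)^2·(+1)^0 = +1.
v=29: a=29^1·(≡23), b=29^2·(≡18) mod 29; (23|29)=+1, (18|29)=-1; (−1)^{1·2·14}·(+1)^2·(-1)^1 = -1.
v=5: a=5^0·(≡2), b=5^3·(≡1) mod 5; (2|5)=-1, (1|5)=+1; (−1)^{0·3·2}·(-1)^3·(+1)^0 = -1.
v=47: a=47^-2·(≡9), b=47^0·(≡45) mod 47; (9|47)=+1, (45|47)=-1; (−1)^{-2·0·23}·(+1)^0·(-1)^-2 = +1.
v=7: a=7^0·(≡1), b=7^-2·(≡4) mod 7; (1|7)=+1, (4|7)=+1; (−1)^{0·-2·3}·(+1)^-2·(+1)^0 = +1.
v=23: a=23^0·(≡5), b=23^1·(≡13) mod 23; (5|23)=-1, (13|23)=+1; (−1)^{0·1·11}·(-1)^1·(+1)^0 = -1.
v=43: a=43^2·(≡25), b=43^0·(≡27) mod 43; (25|43)=+1, (27|43)=-1; (−1)^{2·0·21}·(+1)^0·(-1)^2 = +1.
v=19: a=19^-2·(≡3), b=19^0·(≡17) mod 19; (3|19)=-1, (17|19)=+1; (−1)^{-2·0·9}·(-1)^0·(+1)^-2 = +1.
v=∞: 12818 > 0 and -230 < 0  ⇒  (a,b)_∞ = +1.
v=17: a=17^1·(≡6), b=17^0·(≡13) mod 17; (6|17)=-1, (13|17)=+1; (−1)^{1·0·8}·(-1)^0·(+1)^1 = +1.
v=3: a=3^4·(≡2), b=3^2·(≡1) mod 3; (2|3)=-1, (1|3)=+1; (−1)^{4·2·1}·(-1)^2·(+1)^4 = +1.
v=13: a=13^1·(≡2), b=13^0·(≡4) mod 13; (2|13)=-1, (4|13)=+1; (−1)^{1·0·6}·(-1)^0·(+1)^1 = +1.
Ram(12818, -230) = {2, 5, 23, 29}; no ℚ_2-point on the conic.

[2, 5, 23, 29]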